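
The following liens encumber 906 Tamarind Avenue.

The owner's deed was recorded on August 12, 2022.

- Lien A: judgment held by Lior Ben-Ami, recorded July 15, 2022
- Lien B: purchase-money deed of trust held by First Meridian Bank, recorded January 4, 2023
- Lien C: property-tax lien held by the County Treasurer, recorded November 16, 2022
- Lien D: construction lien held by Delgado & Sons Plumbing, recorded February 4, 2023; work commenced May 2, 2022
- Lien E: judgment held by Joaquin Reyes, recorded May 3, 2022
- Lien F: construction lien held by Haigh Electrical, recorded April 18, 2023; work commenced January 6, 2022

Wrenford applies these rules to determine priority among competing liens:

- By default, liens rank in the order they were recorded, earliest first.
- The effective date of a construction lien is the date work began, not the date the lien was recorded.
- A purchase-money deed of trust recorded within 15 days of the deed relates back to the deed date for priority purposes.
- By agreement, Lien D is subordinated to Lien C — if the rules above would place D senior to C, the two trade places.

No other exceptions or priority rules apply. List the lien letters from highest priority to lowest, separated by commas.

F, C, E, A, D, B

Effective dates after the stated exceptions: B was recorded 145 days after the deed, outside the 15-day window, so it keeps its recording date; D relates back to May 2, 2022 (work commenced); F is treated as recorded January 6, 2022, the work-commencement date.
By effective date: F (January 6, 2022), D (May 2, 2022), E (May 3, 2022), A (July 15, 2022), C (November 16, 2022), B (January 4, 2023).
D is senior to C before the subordination, so the two trade places.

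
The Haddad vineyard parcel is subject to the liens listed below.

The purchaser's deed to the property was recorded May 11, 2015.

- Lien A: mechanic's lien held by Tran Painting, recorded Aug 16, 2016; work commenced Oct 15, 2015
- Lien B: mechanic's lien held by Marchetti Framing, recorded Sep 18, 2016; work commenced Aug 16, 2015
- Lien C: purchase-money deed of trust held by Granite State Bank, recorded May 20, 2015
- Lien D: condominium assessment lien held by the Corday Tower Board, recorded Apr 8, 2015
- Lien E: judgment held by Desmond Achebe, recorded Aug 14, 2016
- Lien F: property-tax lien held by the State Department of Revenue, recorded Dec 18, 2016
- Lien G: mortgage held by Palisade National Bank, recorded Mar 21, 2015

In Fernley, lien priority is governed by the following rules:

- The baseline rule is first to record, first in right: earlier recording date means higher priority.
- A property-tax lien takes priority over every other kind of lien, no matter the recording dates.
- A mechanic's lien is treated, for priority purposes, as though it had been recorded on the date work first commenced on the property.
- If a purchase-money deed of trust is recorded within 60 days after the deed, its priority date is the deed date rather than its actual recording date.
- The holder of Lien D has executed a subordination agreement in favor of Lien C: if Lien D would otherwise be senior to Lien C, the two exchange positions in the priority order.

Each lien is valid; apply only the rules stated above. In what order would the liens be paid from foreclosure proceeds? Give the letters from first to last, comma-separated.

Effective dates: A is treated as recorded Oct 15, 2015, the work-commencement date; B is treated as recorded Aug 16, 2015, the work-commencement date; C was recorded within the 60-day window, so its effective date is the deed date May 11, 2015.
As a property-tax lien, F is senior to every other lien.
Ordering the rest by effective date: G (Mar 21, 2015), D (Apr 8, 2015), C (May 11, 2015), B (Aug 16, 2015), A (Oct 15, 2015), E (Aug 14, 2016).
D would otherwise be senior to C, so under the subordination agreement D and C exchange positions.

F, G, C, D, B, A, E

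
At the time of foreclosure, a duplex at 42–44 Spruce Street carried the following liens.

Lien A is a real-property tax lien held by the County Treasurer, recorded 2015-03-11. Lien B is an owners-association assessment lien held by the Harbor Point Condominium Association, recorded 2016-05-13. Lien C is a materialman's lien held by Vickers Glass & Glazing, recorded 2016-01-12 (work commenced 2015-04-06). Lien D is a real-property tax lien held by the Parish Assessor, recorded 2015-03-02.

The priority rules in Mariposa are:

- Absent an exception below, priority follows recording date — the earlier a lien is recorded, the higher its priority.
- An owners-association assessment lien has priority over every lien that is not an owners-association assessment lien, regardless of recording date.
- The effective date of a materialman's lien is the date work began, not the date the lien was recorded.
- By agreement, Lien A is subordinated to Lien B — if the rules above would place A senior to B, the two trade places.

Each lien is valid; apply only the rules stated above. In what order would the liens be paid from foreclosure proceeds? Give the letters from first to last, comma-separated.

Effective dates: C relates back to 2015-04-06 (work commenced).
B, as an owners-association assessment lien, has superpriority and ranks first.
The other liens, earliest effective date first: D (2015-03-02), A (2015-03-11), C (2015-04-06).
Since A is not senior to B, the subordination leaves the order unchanged.

B, D, A, C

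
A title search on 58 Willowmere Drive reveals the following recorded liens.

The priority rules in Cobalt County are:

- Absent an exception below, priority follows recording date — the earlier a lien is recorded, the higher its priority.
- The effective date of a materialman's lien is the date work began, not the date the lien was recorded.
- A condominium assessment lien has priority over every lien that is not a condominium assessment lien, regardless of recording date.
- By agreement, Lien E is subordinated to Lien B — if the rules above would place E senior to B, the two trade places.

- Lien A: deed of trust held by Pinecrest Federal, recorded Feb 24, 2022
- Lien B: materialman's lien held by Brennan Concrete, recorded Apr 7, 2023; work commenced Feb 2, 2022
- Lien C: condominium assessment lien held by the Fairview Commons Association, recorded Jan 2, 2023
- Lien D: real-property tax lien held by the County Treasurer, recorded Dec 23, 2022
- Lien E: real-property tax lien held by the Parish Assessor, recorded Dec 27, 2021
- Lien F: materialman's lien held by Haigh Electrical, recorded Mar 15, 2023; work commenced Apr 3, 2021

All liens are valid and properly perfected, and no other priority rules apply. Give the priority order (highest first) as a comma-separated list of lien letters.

C, F, B, E, A, D

Effective dates after the stated exceptions: B relates back to Feb 2, 2022 (work commenced); F is treated as recorded Apr 3, 2021, the work-commencement date.
As a condominium assessment lien, C is senior to every other lien.
Ordering the rest by effective date: F (Apr 3, 2021), E (Dec 27, 2021), B (Feb 2, 2022), A (Feb 24, 2022), D (Dec 23, 2022).
Because E would otherwise rank above B, the subordination swaps them.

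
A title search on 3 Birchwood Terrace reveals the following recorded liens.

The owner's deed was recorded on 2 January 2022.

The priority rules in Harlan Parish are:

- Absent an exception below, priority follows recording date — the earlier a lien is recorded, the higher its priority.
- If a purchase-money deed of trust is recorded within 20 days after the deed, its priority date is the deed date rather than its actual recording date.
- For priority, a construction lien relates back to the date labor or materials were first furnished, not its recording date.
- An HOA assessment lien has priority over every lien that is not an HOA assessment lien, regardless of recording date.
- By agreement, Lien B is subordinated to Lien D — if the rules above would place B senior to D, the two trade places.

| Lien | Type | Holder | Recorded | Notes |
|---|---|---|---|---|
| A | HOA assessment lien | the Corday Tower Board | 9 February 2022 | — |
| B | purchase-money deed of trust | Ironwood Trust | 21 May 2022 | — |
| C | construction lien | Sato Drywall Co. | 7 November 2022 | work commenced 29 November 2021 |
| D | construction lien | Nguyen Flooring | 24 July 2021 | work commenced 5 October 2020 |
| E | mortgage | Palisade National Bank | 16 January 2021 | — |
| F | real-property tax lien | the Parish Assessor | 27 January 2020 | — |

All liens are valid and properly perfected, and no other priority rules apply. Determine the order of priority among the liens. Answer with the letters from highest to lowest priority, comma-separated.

First, effective dates: B missed the 20-day window (139 days after the deed), so its recording date stands; C's effective date is 29 November 2021, when work began; D relates back to 5 October 2020 (work commenced).
A, as an HOA assessment lien, has superpriority and ranks first.
Among the remaining liens, by effective date: F (27 January 2020), D (5 October 2020), E (16 January 2021), C (29 November 2021), B (21 May 2022).
B is already junior to D, so the subordination agreement changes nothing.

A, F, D, E, C, B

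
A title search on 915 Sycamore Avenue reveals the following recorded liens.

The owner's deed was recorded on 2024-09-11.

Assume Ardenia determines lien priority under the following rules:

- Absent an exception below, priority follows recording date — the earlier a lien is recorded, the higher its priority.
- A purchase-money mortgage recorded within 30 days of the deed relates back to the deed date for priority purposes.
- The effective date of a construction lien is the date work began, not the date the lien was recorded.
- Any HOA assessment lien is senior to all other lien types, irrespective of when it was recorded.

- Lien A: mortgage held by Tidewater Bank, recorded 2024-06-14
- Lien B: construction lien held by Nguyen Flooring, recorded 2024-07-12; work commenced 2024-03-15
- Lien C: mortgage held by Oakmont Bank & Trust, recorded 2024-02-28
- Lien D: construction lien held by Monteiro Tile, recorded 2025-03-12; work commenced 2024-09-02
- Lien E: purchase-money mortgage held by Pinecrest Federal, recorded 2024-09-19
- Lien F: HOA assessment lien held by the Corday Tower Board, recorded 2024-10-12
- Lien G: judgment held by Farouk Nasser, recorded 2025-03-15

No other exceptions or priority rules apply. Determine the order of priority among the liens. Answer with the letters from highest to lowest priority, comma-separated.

Adjusting effective dates: B relates back to 2024-03-15 (work commenced); D's effective date is 2024-09-02, when work began; E was recorded within the 30-day window, so its effective date is the deed date 2024-09-11.
F, as an HOA assessment lien, has superpriority and ranks first.
Remaining liens by effective date: C (2024-02-28), B (2024-03-15), A (2024-06-14), D (2024-09-02), E (2024-09-11), G (2025-03-15).

F, C, B, A, D, E, G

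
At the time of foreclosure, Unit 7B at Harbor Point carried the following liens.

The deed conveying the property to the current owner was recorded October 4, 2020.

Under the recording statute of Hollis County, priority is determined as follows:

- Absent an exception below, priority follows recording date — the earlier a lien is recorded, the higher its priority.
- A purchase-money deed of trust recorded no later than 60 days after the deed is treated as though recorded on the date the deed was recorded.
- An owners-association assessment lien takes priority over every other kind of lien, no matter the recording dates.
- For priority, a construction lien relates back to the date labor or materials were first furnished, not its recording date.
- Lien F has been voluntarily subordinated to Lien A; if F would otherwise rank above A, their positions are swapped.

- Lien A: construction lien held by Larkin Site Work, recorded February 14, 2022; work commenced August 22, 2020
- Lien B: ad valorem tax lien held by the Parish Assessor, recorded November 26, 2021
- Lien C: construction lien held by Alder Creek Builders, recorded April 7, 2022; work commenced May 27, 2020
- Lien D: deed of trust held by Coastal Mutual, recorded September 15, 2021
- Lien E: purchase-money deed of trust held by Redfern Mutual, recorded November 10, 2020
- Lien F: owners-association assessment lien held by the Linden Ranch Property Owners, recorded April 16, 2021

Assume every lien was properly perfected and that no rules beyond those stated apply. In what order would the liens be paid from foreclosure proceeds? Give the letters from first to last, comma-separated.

A, C, F, E, D, B

Adjusting effective dates: A relates back to August 22, 2020 (work commenced); C's effective date is May 27, 2020, when work began; E's effective date is the deed date, October 4, 2020.
F is an owners-association assessment lien, so it outranks all other liens regardless of date.
Among the remaining liens, by effective date: C (May 27, 2020), A (August 22, 2020), E (October 4, 2020), D (September 15, 2021), B (November 26, 2021).
Because F would otherwise rank above A, the subordination swaps them.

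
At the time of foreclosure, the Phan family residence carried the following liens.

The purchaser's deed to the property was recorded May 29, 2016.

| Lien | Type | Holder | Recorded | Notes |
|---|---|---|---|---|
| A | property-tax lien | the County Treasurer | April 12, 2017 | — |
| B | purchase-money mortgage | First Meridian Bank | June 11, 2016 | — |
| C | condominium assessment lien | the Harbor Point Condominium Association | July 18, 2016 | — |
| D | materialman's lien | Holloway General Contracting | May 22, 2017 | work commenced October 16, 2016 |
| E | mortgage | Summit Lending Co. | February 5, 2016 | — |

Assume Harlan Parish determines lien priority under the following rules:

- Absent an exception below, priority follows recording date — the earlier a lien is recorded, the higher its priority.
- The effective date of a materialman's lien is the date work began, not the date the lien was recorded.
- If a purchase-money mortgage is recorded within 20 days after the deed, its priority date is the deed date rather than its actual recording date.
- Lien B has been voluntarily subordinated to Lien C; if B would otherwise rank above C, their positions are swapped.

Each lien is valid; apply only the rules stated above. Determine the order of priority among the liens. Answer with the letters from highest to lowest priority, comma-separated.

E, C, B, D, A

Effective dates: B's effective date is the deed date, May 29, 2016; D relates back to October 16, 2016 (work commenced).
Sorted by effective date: E (February 5, 2016), B (May 29, 2016), C (July 18, 2016), D (October 16, 2016), A (April 12, 2017).
B would otherwise be senior to C, so under the subordination agreement B and C exchange positions.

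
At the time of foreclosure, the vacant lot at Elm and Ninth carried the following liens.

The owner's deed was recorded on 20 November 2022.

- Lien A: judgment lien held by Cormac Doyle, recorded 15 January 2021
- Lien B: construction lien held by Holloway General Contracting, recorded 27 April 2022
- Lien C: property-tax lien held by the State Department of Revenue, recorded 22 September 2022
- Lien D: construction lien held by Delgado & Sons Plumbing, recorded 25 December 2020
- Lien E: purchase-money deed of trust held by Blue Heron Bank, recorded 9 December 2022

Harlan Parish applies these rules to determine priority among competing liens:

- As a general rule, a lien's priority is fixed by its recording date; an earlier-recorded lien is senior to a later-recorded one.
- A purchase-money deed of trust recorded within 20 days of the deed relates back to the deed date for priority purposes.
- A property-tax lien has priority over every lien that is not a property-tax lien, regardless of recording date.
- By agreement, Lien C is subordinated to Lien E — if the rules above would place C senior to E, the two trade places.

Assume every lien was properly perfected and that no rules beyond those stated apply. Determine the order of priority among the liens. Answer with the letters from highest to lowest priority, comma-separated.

First, effective dates: E relates back to the deed date 20 November 2022.
C is a property-tax lien and takes priority over every other lien.
Remaining liens by effective date: D (25 December 2020), A (15 January 2021), B (27 April 2022), E (20 November 2022).
C would otherwise be senior to E, so under the subordination agreement C and E exchange positions.

E, D, A, B, C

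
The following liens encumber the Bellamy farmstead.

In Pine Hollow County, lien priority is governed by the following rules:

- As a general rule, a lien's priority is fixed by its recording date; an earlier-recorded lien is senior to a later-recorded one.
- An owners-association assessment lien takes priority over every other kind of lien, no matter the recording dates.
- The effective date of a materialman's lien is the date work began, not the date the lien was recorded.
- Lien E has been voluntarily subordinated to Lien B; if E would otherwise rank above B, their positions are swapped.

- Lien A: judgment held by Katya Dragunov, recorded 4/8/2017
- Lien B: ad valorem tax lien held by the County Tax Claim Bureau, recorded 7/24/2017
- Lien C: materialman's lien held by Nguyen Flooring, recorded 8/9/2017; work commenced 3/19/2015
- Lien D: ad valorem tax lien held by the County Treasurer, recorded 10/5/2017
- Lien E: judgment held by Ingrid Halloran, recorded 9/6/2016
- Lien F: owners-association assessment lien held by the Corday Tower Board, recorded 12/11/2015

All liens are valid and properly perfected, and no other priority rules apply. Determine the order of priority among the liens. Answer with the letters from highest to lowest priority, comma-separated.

Effective dates: C's effective date is 3/19/2015, when work began.
F is an owners-association assessment lien, so it outranks all other liens regardless of date.
Among the remaining liens, by effective date: C (3/19/2015), E (9/6/2016), A (4/8/2017), B (7/24/2017), D (10/5/2017).
E is senior to B before the subordination, so the two trade places.

F, C, B, A, E, D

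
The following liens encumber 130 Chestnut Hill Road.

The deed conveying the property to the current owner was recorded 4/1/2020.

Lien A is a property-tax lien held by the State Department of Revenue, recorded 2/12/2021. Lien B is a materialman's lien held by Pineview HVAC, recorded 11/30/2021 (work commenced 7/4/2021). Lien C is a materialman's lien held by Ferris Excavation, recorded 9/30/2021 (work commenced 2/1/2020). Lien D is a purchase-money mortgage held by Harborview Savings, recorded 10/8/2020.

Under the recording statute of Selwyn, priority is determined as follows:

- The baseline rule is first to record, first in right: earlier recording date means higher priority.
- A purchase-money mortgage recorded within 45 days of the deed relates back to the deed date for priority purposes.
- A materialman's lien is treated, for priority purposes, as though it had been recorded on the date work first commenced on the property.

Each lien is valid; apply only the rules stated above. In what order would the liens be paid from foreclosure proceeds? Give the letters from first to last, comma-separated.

Effective dates after the stated exceptions: B relates back to 7/4/2021 (work commenced); C's effective date is 2/1/2020, when work began; D missed the 45-day window (190 days after the deed), so its recording date stands.
By effective date, earliest first: C (2/1/2020), D (10/8/2020), A (2/12/2021), B (7/4/2021).

C, D, A, B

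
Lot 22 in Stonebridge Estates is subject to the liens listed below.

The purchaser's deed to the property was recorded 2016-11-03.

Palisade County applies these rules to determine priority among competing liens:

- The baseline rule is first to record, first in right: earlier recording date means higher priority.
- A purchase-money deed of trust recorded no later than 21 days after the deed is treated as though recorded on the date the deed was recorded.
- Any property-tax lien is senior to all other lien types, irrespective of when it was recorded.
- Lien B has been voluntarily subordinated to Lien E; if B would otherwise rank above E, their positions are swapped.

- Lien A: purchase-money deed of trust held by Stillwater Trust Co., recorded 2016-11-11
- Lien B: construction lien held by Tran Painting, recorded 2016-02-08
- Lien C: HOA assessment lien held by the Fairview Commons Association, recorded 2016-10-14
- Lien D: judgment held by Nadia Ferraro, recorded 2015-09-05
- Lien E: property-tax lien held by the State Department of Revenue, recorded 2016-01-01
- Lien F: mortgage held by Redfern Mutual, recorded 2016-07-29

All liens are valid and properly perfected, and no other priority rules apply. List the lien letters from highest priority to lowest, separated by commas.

Effective dates: A was recorded within the 21-day window, so its effective date is the deed date 2016-11-03.
E, as a property-tax lien, has superpriority and ranks first.
Remaining liens by effective date: D (2015-09-05), B (2016-02-08), F (2016-07-29), C (2016-10-14), A (2016-11-03).
B is already junior to E, so the subordination agreement changes nothing.

E, D, B, F, C, A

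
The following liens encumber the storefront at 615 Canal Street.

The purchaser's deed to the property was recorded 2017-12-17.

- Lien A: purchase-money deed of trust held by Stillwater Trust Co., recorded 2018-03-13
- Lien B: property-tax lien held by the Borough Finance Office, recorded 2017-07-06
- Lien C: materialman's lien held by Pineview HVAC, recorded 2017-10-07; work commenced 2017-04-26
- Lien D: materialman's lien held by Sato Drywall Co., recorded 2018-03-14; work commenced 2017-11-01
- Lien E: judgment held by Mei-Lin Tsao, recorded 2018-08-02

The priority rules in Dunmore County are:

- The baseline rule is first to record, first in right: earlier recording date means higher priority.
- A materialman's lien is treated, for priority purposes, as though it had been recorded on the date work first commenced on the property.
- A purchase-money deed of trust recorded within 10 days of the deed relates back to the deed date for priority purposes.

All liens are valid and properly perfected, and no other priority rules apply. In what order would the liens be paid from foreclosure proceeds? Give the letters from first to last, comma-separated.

First, effective dates: A missed the 10-day window (86 days after the deed), so its recording date stands; C's effective date is 2017-04-26, when work began; D is treated as recorded 2017-11-01, the work-commencement date.
Sorted by effective date: C (2017-04-26), B (2017-07-06), D (2017-11-01), A (2018-03-13), E (2018-08-02).

C, B, D, A, E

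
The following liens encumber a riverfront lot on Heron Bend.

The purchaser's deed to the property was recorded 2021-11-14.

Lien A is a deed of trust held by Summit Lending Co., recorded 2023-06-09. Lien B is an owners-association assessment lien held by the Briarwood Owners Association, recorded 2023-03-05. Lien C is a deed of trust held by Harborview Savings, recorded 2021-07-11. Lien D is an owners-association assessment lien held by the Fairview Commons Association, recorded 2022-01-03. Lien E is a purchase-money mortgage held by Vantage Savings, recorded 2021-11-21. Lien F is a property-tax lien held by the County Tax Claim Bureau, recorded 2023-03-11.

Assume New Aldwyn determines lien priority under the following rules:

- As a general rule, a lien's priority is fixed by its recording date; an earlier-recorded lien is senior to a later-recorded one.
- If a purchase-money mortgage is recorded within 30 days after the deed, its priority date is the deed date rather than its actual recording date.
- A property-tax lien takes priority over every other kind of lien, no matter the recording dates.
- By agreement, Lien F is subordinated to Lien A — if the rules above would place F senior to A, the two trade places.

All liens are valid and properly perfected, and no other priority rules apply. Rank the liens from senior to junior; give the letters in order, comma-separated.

First, effective dates: E was recorded within the 30-day window, so its effective date is the deed date 2021-11-14.
F, as a property-tax lien, has superpriority and ranks first.
The other liens, earliest effective date first: C (2021-07-11), E (2021-11-14), D (2022-01-03), B (2023-03-05), A (2023-06-09).
F is senior to A before the subordination, so the two trade places.

A, C, E, D, B, F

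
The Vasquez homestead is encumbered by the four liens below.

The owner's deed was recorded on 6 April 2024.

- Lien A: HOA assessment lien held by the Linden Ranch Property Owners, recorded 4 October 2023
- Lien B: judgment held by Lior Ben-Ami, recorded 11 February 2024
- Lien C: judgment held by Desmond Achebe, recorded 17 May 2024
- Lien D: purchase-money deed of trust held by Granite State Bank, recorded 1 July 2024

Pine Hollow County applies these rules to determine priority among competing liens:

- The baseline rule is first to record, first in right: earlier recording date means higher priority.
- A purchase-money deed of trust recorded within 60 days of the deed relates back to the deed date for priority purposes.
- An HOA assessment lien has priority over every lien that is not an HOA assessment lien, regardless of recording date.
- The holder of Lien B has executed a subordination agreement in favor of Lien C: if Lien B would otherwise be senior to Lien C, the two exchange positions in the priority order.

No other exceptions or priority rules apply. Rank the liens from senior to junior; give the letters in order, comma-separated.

A, C, B, D

Effective dates: D was recorded 86 days after the deed — beyond 60 days — so no relation-back applies.
As an HOA assessment lien, A is senior to every other lien.
Ordering the rest by effective date: B (11 February 2024), C (17 May 2024), D (1 July 2024).
Because B would otherwise rank above C, the subordination swaps them.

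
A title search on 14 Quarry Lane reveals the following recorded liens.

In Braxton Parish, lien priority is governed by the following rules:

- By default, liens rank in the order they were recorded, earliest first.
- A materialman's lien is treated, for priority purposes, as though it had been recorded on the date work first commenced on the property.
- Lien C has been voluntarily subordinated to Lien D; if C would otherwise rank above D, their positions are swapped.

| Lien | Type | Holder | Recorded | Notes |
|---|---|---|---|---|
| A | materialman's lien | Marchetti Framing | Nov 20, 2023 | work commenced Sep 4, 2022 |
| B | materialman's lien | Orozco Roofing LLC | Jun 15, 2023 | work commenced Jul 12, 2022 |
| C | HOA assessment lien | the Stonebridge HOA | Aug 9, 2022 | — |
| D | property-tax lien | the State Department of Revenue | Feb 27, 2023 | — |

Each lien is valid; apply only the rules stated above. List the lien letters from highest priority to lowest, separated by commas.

Effective dates after the stated exceptions: A's effective date is Sep 4, 2022, when work began; B's effective date is Jul 12, 2022, when work began.
Ordering by effective date: B (Jul 12, 2022), C (Aug 9, 2022), A (Sep 4, 2022), D (Feb 27, 2023).
Because C would otherwise rank above D, the subordination swaps them.

B, D, A, C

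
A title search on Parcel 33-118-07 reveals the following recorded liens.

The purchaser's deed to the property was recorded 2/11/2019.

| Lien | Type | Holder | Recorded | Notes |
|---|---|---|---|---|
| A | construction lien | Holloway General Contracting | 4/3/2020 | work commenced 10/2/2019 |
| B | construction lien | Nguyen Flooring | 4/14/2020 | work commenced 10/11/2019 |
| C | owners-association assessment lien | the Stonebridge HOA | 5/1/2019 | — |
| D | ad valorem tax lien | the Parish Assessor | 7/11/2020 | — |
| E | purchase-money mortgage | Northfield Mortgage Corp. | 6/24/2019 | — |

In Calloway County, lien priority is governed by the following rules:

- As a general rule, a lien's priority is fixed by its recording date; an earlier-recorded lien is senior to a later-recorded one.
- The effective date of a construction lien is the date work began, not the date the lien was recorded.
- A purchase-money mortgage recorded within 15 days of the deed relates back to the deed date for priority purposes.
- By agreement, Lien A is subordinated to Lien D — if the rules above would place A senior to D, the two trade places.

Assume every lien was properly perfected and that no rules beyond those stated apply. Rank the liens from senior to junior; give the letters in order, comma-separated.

C, E, D, B, A

Effective dates after the stated exceptions: A is treated as recorded 10/2/2019, the work-commencement date; B is treated as recorded 10/11/2019, the work-commencement date; E was recorded 133 days after the deed, outside the 15-day window, so it keeps its recording date.
By effective date: C (5/1/2019), E (6/24/2019), A (10/2/2019), B (10/11/2019), D (7/11/2020).
Because A would otherwise rank above D, the subordination swaps them.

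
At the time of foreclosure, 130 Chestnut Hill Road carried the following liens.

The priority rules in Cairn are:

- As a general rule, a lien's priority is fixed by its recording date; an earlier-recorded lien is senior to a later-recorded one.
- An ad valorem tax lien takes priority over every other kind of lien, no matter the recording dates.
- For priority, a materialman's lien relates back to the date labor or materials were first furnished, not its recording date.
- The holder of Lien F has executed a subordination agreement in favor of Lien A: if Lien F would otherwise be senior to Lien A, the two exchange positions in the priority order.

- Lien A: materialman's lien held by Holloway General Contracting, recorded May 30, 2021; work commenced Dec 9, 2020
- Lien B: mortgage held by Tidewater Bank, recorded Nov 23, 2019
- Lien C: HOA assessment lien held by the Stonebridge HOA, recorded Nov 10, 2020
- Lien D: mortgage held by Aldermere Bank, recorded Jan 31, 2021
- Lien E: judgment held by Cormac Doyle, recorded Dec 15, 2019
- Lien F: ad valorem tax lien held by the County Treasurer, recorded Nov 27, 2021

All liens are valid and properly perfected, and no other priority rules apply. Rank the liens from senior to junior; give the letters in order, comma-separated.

Effective dates: A's effective date is Dec 9, 2020, when work began.
F is an ad valorem tax lien, so it outranks all other liens regardless of date.
The other liens, earliest effective date first: B (Nov 23, 2019), E (Dec 15, 2019), C (Nov 10, 2020), A (Dec 9, 2020), D (Jan 31, 2021).
Because F would otherwise rank above A, the subordination swaps them.

A, B, E, C, F, D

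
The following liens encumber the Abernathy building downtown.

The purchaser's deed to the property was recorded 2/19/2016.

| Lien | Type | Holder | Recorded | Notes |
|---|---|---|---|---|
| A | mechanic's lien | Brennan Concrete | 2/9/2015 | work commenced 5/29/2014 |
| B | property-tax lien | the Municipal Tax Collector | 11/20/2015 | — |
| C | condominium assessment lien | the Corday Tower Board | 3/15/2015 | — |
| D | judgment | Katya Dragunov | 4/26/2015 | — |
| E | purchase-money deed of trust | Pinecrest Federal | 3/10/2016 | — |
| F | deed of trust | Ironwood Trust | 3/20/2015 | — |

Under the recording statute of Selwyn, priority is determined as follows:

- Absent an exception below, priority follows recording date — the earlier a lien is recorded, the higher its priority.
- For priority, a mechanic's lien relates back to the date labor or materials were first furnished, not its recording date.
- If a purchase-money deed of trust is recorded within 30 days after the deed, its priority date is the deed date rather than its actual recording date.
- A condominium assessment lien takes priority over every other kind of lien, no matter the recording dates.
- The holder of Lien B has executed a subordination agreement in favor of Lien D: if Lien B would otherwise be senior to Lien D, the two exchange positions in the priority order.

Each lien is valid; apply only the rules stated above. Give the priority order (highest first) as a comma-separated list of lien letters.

Effective dates: A is treated as recorded 5/29/2014, the work-commencement date; E was recorded within the 30-day window, so its effective date is the deed date 2/19/2016.
C is a condominium assessment lien, so it outranks all other liens regardless of date.
The other liens, earliest effective date first: A (5/29/2014), F (3/20/2015), D (4/26/2015), B (11/20/2015), E (2/19/2016).
B already ranks below D; the subordination has no effect.

C, A, F, D, B, E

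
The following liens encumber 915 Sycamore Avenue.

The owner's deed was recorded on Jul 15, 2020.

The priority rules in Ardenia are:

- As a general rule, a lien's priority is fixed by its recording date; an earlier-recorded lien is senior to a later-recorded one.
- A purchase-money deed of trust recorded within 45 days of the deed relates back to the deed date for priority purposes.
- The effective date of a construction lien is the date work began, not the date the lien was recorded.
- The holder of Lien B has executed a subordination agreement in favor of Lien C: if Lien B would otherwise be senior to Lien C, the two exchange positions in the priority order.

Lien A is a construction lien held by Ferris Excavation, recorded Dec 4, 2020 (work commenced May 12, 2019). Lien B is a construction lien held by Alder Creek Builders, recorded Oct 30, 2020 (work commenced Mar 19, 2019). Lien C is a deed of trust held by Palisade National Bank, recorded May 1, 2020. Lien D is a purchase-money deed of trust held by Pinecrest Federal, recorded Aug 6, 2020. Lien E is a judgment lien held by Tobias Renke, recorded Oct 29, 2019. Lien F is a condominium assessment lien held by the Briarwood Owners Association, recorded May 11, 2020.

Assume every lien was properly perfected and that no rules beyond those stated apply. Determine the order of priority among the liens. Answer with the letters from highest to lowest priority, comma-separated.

C, A, E, B, F, D

Effective dates: A's effective date is May 12, 2019, when work began; B is treated as recorded Mar 19, 2019, the work-commencement date; D's effective date is the deed date, Jul 15, 2020.
By effective date, earliest first: B (Mar 19, 2019), A (May 12, 2019), E (Oct 29, 2019), C (May 1, 2020), F (May 11, 2020), D (Jul 15, 2020).
The subordination applies — B was senior to C — so B and C swap.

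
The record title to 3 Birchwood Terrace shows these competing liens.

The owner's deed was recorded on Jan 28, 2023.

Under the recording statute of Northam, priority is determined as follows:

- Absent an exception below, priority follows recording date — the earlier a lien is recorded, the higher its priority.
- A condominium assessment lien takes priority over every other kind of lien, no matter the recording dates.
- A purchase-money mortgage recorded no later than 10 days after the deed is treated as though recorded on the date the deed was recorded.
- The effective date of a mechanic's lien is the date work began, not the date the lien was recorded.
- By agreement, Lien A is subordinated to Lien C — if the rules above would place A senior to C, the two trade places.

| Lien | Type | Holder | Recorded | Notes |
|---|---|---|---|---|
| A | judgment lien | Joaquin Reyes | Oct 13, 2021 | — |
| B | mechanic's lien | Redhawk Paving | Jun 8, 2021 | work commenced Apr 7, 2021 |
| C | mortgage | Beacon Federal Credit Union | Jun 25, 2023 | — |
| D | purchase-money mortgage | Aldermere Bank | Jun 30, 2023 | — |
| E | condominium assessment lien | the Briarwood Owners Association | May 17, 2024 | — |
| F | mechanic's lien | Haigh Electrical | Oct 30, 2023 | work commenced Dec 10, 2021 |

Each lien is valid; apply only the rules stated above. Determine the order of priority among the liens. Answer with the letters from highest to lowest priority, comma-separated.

E, B, C, F, A, D

Effective dates after the stated exceptions: B's effective date is Apr 7, 2021, when work began; D missed the 10-day window (153 days after the deed), so its recording date stands; F relates back to Dec 10, 2021 (work commenced).
As a condominium assessment lien, E is senior to every other lien.
Ordering the rest by effective date: B (Apr 7, 2021), A (Oct 13, 2021), F (Dec 10, 2021), C (Jun 25, 2023), D (Jun 30, 2023).
A would otherwise be senior to C, so under the subordination agreement A and C exchange positions.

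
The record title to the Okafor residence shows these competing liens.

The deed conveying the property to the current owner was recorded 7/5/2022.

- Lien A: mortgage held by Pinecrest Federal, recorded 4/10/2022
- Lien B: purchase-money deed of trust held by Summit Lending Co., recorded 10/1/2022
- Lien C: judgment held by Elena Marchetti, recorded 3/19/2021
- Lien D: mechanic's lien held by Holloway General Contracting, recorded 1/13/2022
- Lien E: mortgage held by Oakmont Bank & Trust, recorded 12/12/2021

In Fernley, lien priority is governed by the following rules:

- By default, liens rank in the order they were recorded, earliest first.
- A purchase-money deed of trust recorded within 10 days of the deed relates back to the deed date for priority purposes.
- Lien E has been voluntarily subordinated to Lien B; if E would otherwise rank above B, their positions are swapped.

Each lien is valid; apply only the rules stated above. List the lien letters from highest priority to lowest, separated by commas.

C, B, D, A, E

Adjusting effective dates: B was recorded 88 days after the deed — beyond 10 days — so no relation-back applies.
By effective date, earliest first: C (3/19/2021), E (12/12/2021), D (1/13/2022), A (4/10/2022), B (10/1/2022).
E is senior to B before the subordination, so the two trade places.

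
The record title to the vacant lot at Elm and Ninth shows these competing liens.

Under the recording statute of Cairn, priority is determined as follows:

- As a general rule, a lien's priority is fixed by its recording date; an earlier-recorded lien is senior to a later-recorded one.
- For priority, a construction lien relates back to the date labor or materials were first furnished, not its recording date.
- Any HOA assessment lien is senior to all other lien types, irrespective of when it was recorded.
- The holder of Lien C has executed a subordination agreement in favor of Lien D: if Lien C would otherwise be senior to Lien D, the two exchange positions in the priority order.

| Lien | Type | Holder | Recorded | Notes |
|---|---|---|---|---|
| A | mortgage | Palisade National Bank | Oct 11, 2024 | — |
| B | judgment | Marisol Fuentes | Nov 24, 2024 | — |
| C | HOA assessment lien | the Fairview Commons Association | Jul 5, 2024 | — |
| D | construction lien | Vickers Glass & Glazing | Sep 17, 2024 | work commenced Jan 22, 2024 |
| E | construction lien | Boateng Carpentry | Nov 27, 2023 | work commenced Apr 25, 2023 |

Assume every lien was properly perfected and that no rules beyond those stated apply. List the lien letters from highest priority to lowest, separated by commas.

D, E, C, A, B

Adjusting effective dates: D's effective date is Jan 22, 2024, when work began; E is treated as recorded Apr 25, 2023, the work-commencement date.
C is an HOA assessment lien and takes priority over every other lien.
Ordering the rest by effective date: E (Apr 25, 2023), D (Jan 22, 2024), A (Oct 11, 2024), B (Nov 24, 2024).
Because C would otherwise rank above D, the subordination swaps them.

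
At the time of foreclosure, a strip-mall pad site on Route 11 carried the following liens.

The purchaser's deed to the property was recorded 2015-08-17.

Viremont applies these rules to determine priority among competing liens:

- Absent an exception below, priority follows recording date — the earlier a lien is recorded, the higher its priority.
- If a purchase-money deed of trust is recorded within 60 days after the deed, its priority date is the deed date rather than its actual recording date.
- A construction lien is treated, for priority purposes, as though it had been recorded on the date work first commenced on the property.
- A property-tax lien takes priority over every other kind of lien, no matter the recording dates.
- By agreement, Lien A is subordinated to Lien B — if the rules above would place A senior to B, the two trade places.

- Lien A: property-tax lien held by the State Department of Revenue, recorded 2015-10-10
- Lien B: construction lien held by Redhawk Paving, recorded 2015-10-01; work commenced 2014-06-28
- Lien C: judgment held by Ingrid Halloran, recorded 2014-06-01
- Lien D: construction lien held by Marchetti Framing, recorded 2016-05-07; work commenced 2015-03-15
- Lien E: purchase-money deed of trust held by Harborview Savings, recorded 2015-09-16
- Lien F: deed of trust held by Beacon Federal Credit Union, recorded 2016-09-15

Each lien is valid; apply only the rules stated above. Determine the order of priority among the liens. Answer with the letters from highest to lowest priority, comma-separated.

Effective dates after the stated exceptions: B's effective date is 2014-06-28, when work began; D's effective date is 2015-03-15, when work began; E relates back to the deed date 2015-08-17.
As a property-tax lien, A is senior to every other lien.
The other liens, earliest effective date first: C (2014-06-01), B (2014-06-28), D (2015-03-15), E (2015-08-17), F (2016-09-15).
The subordination applies — A was senior to B — so A and B swap.

B, C, A, D, E, F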